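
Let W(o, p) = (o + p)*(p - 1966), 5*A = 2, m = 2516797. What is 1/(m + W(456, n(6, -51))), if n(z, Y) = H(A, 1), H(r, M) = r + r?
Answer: 25/40477341 ≈ 6.1763e-7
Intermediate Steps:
A = ⅖ (A = (⅕)*2 = ⅖ ≈ 0.40000)
H(r, M) = 2*r
n(z, Y) = ⅘ (n(z, Y) = 2*(⅖) = ⅘)
W(o, p) = (-1966 + p)*(o + p) (W(o, p) = (o + p)*(-1966 + p) = (-1966 + p)*(o + p))
1/(m + W(456, n(6, -51))) = 1/(2516797 + ((⅘)² - 1966*456 - 1966*⅘ + 456*(⅘))) = 1/(2516797 + (16/25 - 896496 - 7864/5 + 1824/5)) = 1/(2516797 - 22442584/25) = 1/(40477341/25) = 25/40477341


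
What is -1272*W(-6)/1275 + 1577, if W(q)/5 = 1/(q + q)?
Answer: 402241/255 ≈ 1577.4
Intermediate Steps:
W(q) = 5/(2*q) (W(q) = 5/(q + q) = 5/((2*q)) = 5*(1/(2*q)) = 5/(2*q))
-1272*W(-6)/1275 + 1577 = -1272*(5/2)/(-6)/1275 + 1577 = -1272*(5/2)*(-⅙)/1275 + 1577 = -(-530)/1275 + 1577 = -1272*(-1/3060) + 1577 = 106/255 + 1577 = 402241/255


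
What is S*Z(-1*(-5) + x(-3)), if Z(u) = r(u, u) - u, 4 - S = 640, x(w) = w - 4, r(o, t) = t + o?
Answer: 1272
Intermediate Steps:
r(o, t) = o + t
x(w) = -4 + w
S = -636 (S = 4 - 1*640 = 4 - 640 = -636)
Z(u) = u (Z(u) = (u + u) - u = 2*u - u = u)
S*Z(-1*(-5) + x(-3)) = -636*(-1*(-5) + (-4 - 3)) = -636*(5 - 7) = -636*(-2) = 1272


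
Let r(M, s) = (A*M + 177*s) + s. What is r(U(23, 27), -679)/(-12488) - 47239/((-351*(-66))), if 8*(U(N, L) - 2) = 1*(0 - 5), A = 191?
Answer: 8815537957/1157188032 ≈ 7.6181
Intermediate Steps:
U(N, L) = 11/8 (U(N, L) = 2 + (1*(0 - 5))/8 = 2 + (1*(-5))/8 = 2 + (⅛)*(-5) = 2 - 5/8 = 11/8)
r(M, s) = 178*s + 191*M (r(M, s) = (191*M + 177*s) + s = (177*s + 191*M) + s = 178*s + 191*M)
r(U(23, 27), -679)/(-12488) - 47239/((-351*(-66))) = (178*(-679) + 191*(11/8))/(-12488) - 47239/((-351*(-66))) = (-120862 + 2101/8)*(-1/12488) - 47239/23166 = -964795/8*(-1/12488) - 47239*1/23166 = 964795/99904 - 47239/23166 = 8815537957/1157188032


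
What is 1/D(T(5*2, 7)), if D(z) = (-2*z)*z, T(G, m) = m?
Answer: -1/98 ≈ -0.010204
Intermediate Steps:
D(z) = -2*z**2
1/D(T(5*2, 7)) = 1/(-2*7**2) = 1/(-2*49) = 1/(-98) = -1/98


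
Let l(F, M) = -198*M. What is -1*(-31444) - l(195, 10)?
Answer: 33424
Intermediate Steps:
-1*(-31444) - l(195, 10) = -1*(-31444) - (-198)*10 = 31444 - 1*(-1980) = 31444 + 1980 = 33424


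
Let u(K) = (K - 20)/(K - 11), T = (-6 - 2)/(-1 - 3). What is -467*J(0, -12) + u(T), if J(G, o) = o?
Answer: 5606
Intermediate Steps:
T = 2 (T = -8/(-4) = -8*(-¼) = 2)
u(K) = (-20 + K)/(-11 + K)
-467*J(0, -12) + u(T) = -467*(-12) + (-20 + 2)/(-11 + 2) = 5604 - 18/(-9) = 5604 - ⅑*(-18) = 5604 + 2 = 5606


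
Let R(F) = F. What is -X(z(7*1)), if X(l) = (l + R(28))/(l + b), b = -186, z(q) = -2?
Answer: 13/94 ≈ 0.13830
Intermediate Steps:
X(l) = (28 + l)/(-186 + l) (X(l) = (l + 28)/(l - 186) = (28 + l)/(-186 + l))
-X(z(7*1)) = -(28 - 2)/(-186 - 2) = -26/(-188) = -(-1)*26/188 = -1*(-13/94) = 13/94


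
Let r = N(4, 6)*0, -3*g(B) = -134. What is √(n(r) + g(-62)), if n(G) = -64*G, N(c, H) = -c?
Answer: √402/3 ≈ 6.6833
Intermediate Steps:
g(B) = 134/3 (g(B) = -⅓*(-134) = 134/3)
r = 0 (r = -1*4*0 = -4*0 = 0)
√(n(r) + g(-62)) = √(-64*0 + 134/3) = √(0 + 134/3) = √(134/3) = √402/3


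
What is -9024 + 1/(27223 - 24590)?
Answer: -23760191/2633 ≈ -9024.0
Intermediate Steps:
-9024 + 1/(27223 - 24590) = -9024 + 1/2633 = -23760191/2633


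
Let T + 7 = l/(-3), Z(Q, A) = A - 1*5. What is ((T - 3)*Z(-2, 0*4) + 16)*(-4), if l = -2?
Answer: -752/3 ≈ -250.67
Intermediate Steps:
Z(Q, A) = -5 + A (Z(Q, A) = A - 5 = -5 + A)
T = -19/3 (T = -7 - 2/(-3) = -7 - 2*(-1/3) = -7 + 2/3 = -19/3 ≈ -6.3333)
((T - 3)*Z(-2, 0*4) + 16)*(-4) = ((-19/3 - 3)*(-5 + 0*4) + 16)*(-4) = (-28*(-5 + 0)/3 + 16)*(-4) = (-28/3*(-5) + 16)*(-4) = (140/3 + 16)*(-4) = (188/3)*(-4) = -752/3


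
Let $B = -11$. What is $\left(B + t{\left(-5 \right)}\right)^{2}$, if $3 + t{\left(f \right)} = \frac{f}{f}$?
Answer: $169$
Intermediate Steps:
$t{\left(f \right)} = -2$ ($t{\left(f \right)} = -3 + \frac{f}{f} = -3 + 1 = -2$)
$\left(B + t{\left(-5 \right)}\right)^{2} = \left(-11 - 2\right)^{2} = \left(-13\right)^{2} = 169$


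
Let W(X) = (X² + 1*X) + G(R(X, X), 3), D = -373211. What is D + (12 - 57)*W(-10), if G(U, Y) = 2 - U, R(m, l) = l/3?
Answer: -377501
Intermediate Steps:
R(m, l) = l/3 (R(m, l) = l*(⅓) = l/3)
W(X) = 2 + X² + 2*X/3 (W(X) = (X² + 1*X) + (2 - X/3) = (X² + X) + (2 - X/3) = (X + X²) + (2 - X/3) = 2 + X² + 2*X/3)
D + (12 - 57)*W(-10) = -373211 + (12 - 57)*(2 + (-10)² + (⅔)*(-10)) = -373211 - 45*(2 + 100 - 20/3) = -373211 - 45*286/3 = -373211 - 4290 = -377501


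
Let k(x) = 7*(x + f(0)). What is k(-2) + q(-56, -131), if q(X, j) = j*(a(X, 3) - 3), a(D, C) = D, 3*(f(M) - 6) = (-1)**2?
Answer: 23278/3 ≈ 7759.3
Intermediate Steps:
f(M) = 19/3 (f(M) = 6 + (1/3)*(-1)**2 = 6 + (1/3)*1 = 6 + 1/3 = 19/3)
q(X, j) = j*(-3 + X) (q(X, j) = j*(X - 3) = j*(-3 + X))
k(x) = 133/3 + 7*x (k(x) = 7*(x + 19/3) = 7*(19/3 + x) = 133/3 + 7*x)
k(-2) + q(-56, -131) = (133/3 + 7*(-2)) - 131*(-3 - 56) = (133/3 - 14) - 131*(-59) = 91/3 + 7729 = 23278/3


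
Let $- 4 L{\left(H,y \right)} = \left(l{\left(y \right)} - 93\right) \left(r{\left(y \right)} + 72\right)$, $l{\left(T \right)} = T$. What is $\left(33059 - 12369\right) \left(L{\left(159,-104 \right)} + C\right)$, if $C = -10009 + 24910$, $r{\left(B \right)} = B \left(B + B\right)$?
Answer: $22424297870$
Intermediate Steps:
$r{\left(B \right)} = 2 B^{2}$ ($r{\left(B \right)} = B 2 B = 2 B^{2}$)
$L{\left(H,y \right)} = - \frac{\left(-93 + y\right) \left(72 + 2 y^{2}\right)}{4}$ ($L{\left(H,y \right)} = - \frac{\left(y - 93\right) \left(2 y^{2} + 72\right)}{4} = - \frac{\left(-93 + y\right) \left(72 + 2 y^{2}\right)}{4}$)
$C = 14901$
$\left(33059 - 12369\right) \left(L{\left(159,-104 \right)} + C\right) = \left(33059 - 12369\right) \left(\left(1674 - -1872 - \frac{\left(-104\right)^{3}}{2} + \frac{93 \left(-104\right)^{2}}{2}\right) + 14901\right) = 20690 \left(\left(1674 + 1872 - -562432 + \frac{93}{2} \cdot 10816\right) + 14901\right) = 20690 \left(\left(1674 + 1872 + 562432 + 502944\right) + 14901\right) = 20690 \left(1068922 + 14901\right) = 20690 \cdot 1083823 = 22424297870$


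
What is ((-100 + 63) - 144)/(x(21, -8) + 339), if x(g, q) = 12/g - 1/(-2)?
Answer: -2534/4761 ≈ -0.53224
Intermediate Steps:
x(g, q) = ½ + 12/g (x(g, q) = 12/g - 1*(-½) = 12/g + ½ = ½ + 12/g)
((-100 + 63) - 144)/(x(21, -8) + 339) = ((-100 + 63) - 144)/((½)*(24 + 21)/21 + 339) = (-37 - 144)/((½)*(1/21)*45 + 339) = -181/(15/14 + 339) = -181/4761/14 = -181*14/4761 = -2534/4761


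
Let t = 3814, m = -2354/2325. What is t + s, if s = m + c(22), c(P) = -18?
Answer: 8823346/2325 ≈ 3795.0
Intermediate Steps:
m = -2354/2325 (m = -2354*1/2325 = -2354/2325 ≈ -1.0125)
s = -44204/2325 (s = -2354/2325 - 18 = -44204/2325 ≈ -19.012)
t + s = 3814 - 44204/2325 = 8823346/2325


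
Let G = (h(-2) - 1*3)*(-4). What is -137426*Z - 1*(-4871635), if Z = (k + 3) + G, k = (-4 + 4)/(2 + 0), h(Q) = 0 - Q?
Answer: 3909653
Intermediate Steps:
h(Q) = -Q
k = 0 (k = 0/2 = 0*(½) = 0)
G = 4 (G = (-1*(-2) - 1*3)*(-4) = (2 - 3)*(-4) = -1*(-4) = 4)
Z = 7 (Z = (0 + 3) + 4 = 3 + 4 = 7)
-137426*Z - 1*(-4871635) = -137426*7 - 1*(-4871635) = -961982 + 4871635 = 3909653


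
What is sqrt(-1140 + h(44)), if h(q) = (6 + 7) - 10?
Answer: I*sqrt(1137) ≈ 33.719*I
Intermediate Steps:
h(q) = 3 (h(q) = 13 - 10 = 3)
sqrt(-1140 + h(44)) = sqrt(-1140 + 3) = sqrt(-1137) = I*sqrt(1137)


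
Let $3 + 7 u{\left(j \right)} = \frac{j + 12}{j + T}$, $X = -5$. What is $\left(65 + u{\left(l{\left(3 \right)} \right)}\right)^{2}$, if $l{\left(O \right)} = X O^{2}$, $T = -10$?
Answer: $\frac{5121169}{1225} \approx 4180.5$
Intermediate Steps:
$l{\left(O \right)} = - 5 O^{2}$
$u{\left(j \right)} = - \frac{3}{7} + \frac{12 + j}{7 \left(-10 + j\right)}$ ($u{\left(j \right)} = - \frac{3}{7} + \frac{\left(j + 12\right) \frac{1}{j - 10}}{7} = - \frac{3}{7} + \frac{\left(12 + j\right) \frac{1}{-10 + j}}{7} = - \frac{3}{7} + \frac{\frac{1}{-10 + j} \left(12 + j\right)}{7} = - \frac{3}{7} + \frac{12 + j}{7 \left(-10 + j\right)}$)
$\left(65 + u{\left(l{\left(3 \right)} \right)}\right)^{2} = \left(65 + \frac{2 \left(21 - - 5 \cdot 3^{2}\right)}{7 \left(-10 - 5 \cdot 3^{2}\right)}\right)^{2} = \left(65 + \frac{2 \left(21 - \left(-5\right) 9\right)}{7 \left(-10 - 45\right)}\right)^{2} = \left(65 + \frac{2 \left(21 - -45\right)}{7 \left(-10 - 45\right)}\right)^{2} = \left(65 + \frac{2 \left(21 + 45\right)}{7 \left(-55\right)}\right)^{2} = \left(65 + \frac{2}{7} \left(- \frac{1}{55}\right) 66\right)^{2} = \left(65 - \frac{12}{35}\right)^{2} = \left(\frac{2263}{35}\right)^{2} = \frac{5121169}{1225}$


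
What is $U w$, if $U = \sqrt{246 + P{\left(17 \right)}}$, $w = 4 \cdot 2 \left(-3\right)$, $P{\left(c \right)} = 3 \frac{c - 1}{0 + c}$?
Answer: $- \frac{72 \sqrt{7990}}{17} \approx -378.58$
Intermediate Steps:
$P{\left(c \right)} = \frac{3 \left(-1 + c\right)}{c}$ ($P{\left(c \right)} = 3 \frac{-1 + c}{c} = \frac{3 \left(-1 + c\right)}{c}$)
$w = -24$ ($w = 8 \left(-3\right) = -24$)
$U = \frac{3 \sqrt{7990}}{17}$ ($U = \sqrt{246 + \left(3 - \frac{3}{17}\right)} = \sqrt{246 + \frac{48}{17}} = \sqrt{\frac{4230}{17}} = \frac{3 \sqrt{7990}}{17} \approx 15.774$)
$U w = \frac{3 \sqrt{7990}}{17} \left(-24\right) = - \frac{72 \sqrt{7990}}{17}$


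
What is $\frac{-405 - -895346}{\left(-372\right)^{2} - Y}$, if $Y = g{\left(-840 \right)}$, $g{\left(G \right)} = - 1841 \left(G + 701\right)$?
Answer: $- \frac{894941}{117515} \approx -7.6155$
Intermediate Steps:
$g{\left(G \right)} = -1290541 - 1841 G$ ($g{\left(G \right)} = - 1841 \left(701 + G\right) = -1290541 - 1841 G$)
$Y = 255899$ ($Y = -1290541 - -1546440 = -1290541 + 1546440 = 255899$)
$\frac{-405 - -895346}{\left(-372\right)^{2} - Y} = \frac{-405 - -895346}{\left(-372\right)^{2} - 255899} = \frac{-405 + 895346}{138384 - 255899} = \frac{894941}{-117515} = 894941 \left(- \frac{1}{117515}\right) = - \frac{894941}{117515}$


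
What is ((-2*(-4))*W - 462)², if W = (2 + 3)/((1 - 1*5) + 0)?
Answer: 222784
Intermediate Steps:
W = -5/4 (W = 5/((1 - 5) + 0) = 5/(-4 + 0) = 5/(-4) = 5*(-¼) = -5/4 ≈ -1.2500)
((-2*(-4))*W - 462)² = (-2*(-4)*(-5/4) - 462)² = (8*(-5/4) - 462)² = (-10 - 462)² = (-472)² = 222784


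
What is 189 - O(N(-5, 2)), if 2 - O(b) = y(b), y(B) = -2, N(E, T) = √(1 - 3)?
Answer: 185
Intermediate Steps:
N(E, T) = I*√2 (N(E, T) = √(-2) = I*√2)
O(b) = 4 (O(b) = 2 - 1*(-2) = 2 + 2 = 4)
189 - O(N(-5, 2)) = 189 - 1*4 = 189 - 4 = 185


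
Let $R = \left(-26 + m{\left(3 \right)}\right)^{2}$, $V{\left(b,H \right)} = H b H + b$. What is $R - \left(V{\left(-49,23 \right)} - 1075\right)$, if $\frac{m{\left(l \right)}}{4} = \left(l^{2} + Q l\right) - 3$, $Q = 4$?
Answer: $29161$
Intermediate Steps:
$m{\left(l \right)} = -12 + 4 l^{2} + 16 l$ ($m{\left(l \right)} = 4 \left(\left(l^{2} + 4 l\right) - 3\right) = 4 \left(-3 + l^{2} + 4 l\right) = -12 + 4 l^{2} + 16 l$)
$V{\left(b,H \right)} = b + b H^{2}$ ($V{\left(b,H \right)} = b H^{2} + b = b + b H^{2}$)
$R = 2116$ ($R = \left(-26 + \left(-12 + 4 \cdot 3^{2} + 16 \cdot 3\right)\right)^{2} = \left(-26 + \left(-12 + 4 \cdot 9 + 48\right)\right)^{2} = \left(-26 + \left(-12 + 36 + 48\right)\right)^{2} = \left(-26 + 72\right)^{2} = 46^{2} = 2116$)
$R - \left(V{\left(-49,23 \right)} - 1075\right) = 2116 - \left(- 49 \left(1 + 23^{2}\right) - 1075\right) = 2116 - \left(- 49 \left(1 + 529\right) - 1075\right) = 2116 - \left(\left(-49\right) 530 - 1075\right) = 2116 - \left(-25970 - 1075\right) = 2116 - -27045 = 2116 + 27045 = 29161$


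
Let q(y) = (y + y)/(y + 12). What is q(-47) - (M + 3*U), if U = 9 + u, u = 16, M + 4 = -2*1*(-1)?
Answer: -2461/35 ≈ -70.314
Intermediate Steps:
M = -2 (M = -4 - 2*1*(-1) = -4 - 2*(-1) = -4 + 2 = -2)
q(y) = 2*y/(12 + y) (q(y) = (2*y)/(12 + y) = 2*y/(12 + y))
U = 25 (U = 9 + 16 = 25)
q(-47) - (M + 3*U) = 2*(-47)/(12 - 47) - (-2 + 3*25) = 2*(-47)/(-35) - (-2 + 75) = 2*(-47)*(-1/35) - 1*73 = 94/35 - 73 = -2461/35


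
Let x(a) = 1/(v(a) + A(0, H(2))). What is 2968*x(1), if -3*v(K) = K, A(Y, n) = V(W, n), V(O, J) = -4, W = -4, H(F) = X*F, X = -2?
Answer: -8904/13 ≈ -684.92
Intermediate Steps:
H(F) = -2*F
A(Y, n) = -4
v(K) = -K/3
x(a) = 1/(-4 - a/3) (x(a) = 1/(-a/3 - 4) = 1/(-4 - a/3))
2968*x(1) = 2968*(-3/(12 + 1)) = 2968*(-3/13) = -8904/13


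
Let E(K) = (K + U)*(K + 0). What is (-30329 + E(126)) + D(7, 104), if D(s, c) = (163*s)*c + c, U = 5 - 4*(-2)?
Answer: 105953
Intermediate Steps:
U = 13 (U = 5 + 8 = 13)
E(K) = K*(13 + K) (E(K) = (K + 13)*(K + 0) = (13 + K)*K = K*(13 + K))
D(s, c) = c + 163*c*s (D(s, c) = 163*c*s + c = c + 163*c*s)
(-30329 + E(126)) + D(7, 104) = (-30329 + 126*(13 + 126)) + 104*(1 + 163*7) = (-30329 + 126*139) + 104*(1 + 1141) = (-30329 + 17514) + 104*1142 = -12815 + 118768 = 105953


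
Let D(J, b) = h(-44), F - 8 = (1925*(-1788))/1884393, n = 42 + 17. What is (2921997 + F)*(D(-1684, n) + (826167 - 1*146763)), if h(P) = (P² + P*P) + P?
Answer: 59714502026064160/29911 ≈ 1.9964e+12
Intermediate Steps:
n = 59
F = 553964/89733 (F = 8 + (1925*(-1788))/1884393 = 8 - 3441900*1/1884393 = 8 - 163900/89733 = 553964/89733 ≈ 6.1735)
h(P) = P + 2*P² (h(P) = (P² + P²) + P = 2*P² + P = P + 2*P²)
D(J, b) = 3828 (D(J, b) = -44*(1 + 2*(-44)) = -44*(1 - 88) = -44*(-87) = 3828)
(2921997 + F)*(D(-1684, n) + (826167 - 1*146763)) = (2921997 + 553964/89733)*(3828 + (826167 - 1*146763)) = 262200110765*(3828 + (826167 - 146763))/89733 = 262200110765*(3828 + 679404)/89733 = (262200110765/89733)*683232 = 59714502026064160/29911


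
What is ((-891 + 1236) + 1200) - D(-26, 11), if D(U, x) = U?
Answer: 1571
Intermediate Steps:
((-891 + 1236) + 1200) - D(-26, 11) = ((-891 + 1236) + 1200) - 1*(-26) = (345 + 1200) + 26 = 1545 + 26 = 1571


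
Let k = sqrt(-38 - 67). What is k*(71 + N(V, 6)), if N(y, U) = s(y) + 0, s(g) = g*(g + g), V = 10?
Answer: 271*I*sqrt(105) ≈ 2776.9*I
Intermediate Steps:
s(g) = 2*g**2 (s(g) = g*(2*g) = 2*g**2)
N(y, U) = 2*y**2 (N(y, U) = 2*y**2 + 0 = 2*y**2)
k = I*sqrt(105) (k = sqrt(-105) = I*sqrt(105) ≈ 10.247*I)
k*(71 + N(V, 6)) = (I*sqrt(105))*(71 + 2*10**2) = (I*sqrt(105))*(71 + 2*100) = (I*sqrt(105))*(71 + 200) = (I*sqrt(105))*271 = 271*I*sqrt(105)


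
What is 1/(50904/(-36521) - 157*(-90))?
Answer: 36521/515990826 ≈ 7.0778e-5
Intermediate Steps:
1/(50904/(-36521) - 157*(-90)) = 1/(50904*(-1/36521) + 14130) = 1/(-50904/36521 + 14130) = 1/(515990826/36521) = 36521/515990826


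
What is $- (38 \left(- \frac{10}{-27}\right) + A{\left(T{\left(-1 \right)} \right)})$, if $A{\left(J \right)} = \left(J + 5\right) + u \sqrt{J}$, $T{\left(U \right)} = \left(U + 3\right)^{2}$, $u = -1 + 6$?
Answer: $- \frac{893}{27} \approx -33.074$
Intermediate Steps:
$u = 5$
$T{\left(U \right)} = \left(3 + U\right)^{2}$
$A{\left(J \right)} = 5 + J + 5 \sqrt{J}$ ($A{\left(J \right)} = \left(J + 5\right) + 5 \sqrt{J} = \left(5 + J\right) + 5 \sqrt{J} = 5 + J + 5 \sqrt{J}$)
$- (38 \left(- \frac{10}{-27}\right) + A{\left(T{\left(-1 \right)} \right)}) = - (38 \left(- \frac{10}{-27}\right) + \left(5 + \left(3 - 1\right)^{2} + 5 \sqrt{\left(3 - 1\right)^{2}}\right)) = - (38 \left(\left(-10\right) \left(- \frac{1}{27}\right)\right) + \left(5 + 2^{2} + 5 \sqrt{2^{2}}\right)) = - (38 \cdot \frac{10}{27} + \left(5 + 4 + 5 \sqrt{4}\right)) = - (\frac{380}{27} + \left(5 + 4 + 5 \cdot 2\right)) = - (\frac{380}{27} + \left(5 + 4 + 10\right)) = - (\frac{380}{27} + 19) = \left(-1\right) \frac{893}{27} = - \frac{893}{27}$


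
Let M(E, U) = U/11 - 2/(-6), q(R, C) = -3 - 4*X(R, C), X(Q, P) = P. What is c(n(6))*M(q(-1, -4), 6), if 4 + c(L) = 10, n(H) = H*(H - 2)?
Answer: 58/11 ≈ 5.2727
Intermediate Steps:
q(R, C) = -3 - 4*C
M(E, U) = 1/3 + U/11 (M(E, U) = U*(1/11) - 2*(-1/6) = U/11 + 1/3 = 1/3 + U/11)
n(H) = H*(-2 + H)
c(L) = 6 (c(L) = -4 + 10 = 6)
c(n(6))*M(q(-1, -4), 6) = 6*(1/3 + (1/11)*6) = 6*(1/3 + 6/11) = 6*(29/33) = 58/11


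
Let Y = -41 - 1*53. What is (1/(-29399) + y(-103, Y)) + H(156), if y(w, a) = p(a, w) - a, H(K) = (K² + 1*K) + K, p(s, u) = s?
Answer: 724626551/29399 ≈ 24648.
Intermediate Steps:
Y = -94 (Y = -41 - 53 = -94)
H(K) = K² + 2*K (H(K) = (K² + K) + K = (K + K²) + K = K² + 2*K)
y(w, a) = 0 (y(w, a) = a - a = 0)
(1/(-29399) + y(-103, Y)) + H(156) = (1/(-29399) + 0) + 156*(2 + 156) = (-1/29399 + 0) + 156*158 = -1/29399 + 24648 = 724626551/29399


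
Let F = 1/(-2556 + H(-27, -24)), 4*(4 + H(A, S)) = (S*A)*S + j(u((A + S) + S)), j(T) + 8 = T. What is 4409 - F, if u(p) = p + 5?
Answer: 57030417/12935 ≈ 4409.0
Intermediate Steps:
u(p) = 5 + p
j(T) = -8 + T
H(A, S) = -19/4 + S/2 + A/4 + A*S²/4 (H(A, S) = -4 + ((S*A)*S + (-8 + (5 + ((A + S) + S))))/4 = -4 + ((A*S)*S + (-8 + (5 + (A + 2*S))))/4 = -4 + (A*S² + (-8 + (5 + A + 2*S)))/4 = -4 + (A*S² + (-3 + A + 2*S))/4 = -4 + (-3 + A + 2*S + A*S²)/4 = -4 + (-¾ + S/2 + A/4 + A*S²/4) = -19/4 + S/2 + A/4 + A*S²/4)
F = -2/12935 (F = 1/(-2556 + (-19/4 + (½)*(-24) + (¼)*(-27) + (¼)*(-27)*(-24)²)) = 1/(-2556 + (-19/4 - 12 - 27/4 + (¼)*(-27)*576)) = 1/(-2556 + (-19/4 - 12 - 27/4 - 3888)) = 1/(-2556 - 7823/2) = 1/(-12935/2) = -2/12935 ≈ -0.00015462)
4409 - F = 4409 - 1*(-2/12935) = 4409 + 2/12935 = 57030417/12935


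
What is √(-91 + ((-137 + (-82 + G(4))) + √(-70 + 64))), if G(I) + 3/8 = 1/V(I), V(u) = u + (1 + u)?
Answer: √(-44678 + 144*I*√6)/12 ≈ 0.069531 + 17.614*I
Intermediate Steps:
V(u) = 1 + 2*u
G(I) = -3/8 + 1/(1 + 2*I)
√(-91 + ((-137 + (-82 + G(4))) + √(-70 + 64))) = √(-91 + ((-137 + (-82 + (5 - 6*4)/(8*(1 + 2*4)))) + √(-70 + 64))) = √(-91 + ((-137 + (-82 + (5 - 24)/(8*(1 + 8)))) + √(-6))) = √(-91 + ((-137 + (-82 + (⅛)*(-19)/9)) + I*√6)) = √(-91 + ((-137 + (-82 + (⅛)*(⅑)*(-19))) + I*√6)) = √(-91 + ((-137 + (-82 - 19/72)) + I*√6)) = √(-91 + ((-137 - 5923/72) + I*√6)) = √(-91 + (-15787/72 + I*√6)) = √(-22339/72 + I*√6)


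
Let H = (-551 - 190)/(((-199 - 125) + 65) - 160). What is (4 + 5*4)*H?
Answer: 17784/419 ≈ 42.444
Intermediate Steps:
H = 741/419 (H = -741/((-324 + 65) - 160) = -741/(-259 - 160) = -741/(-419) = -741*(-1/419) = 741/419 ≈ 1.7685)
(4 + 5*4)*H = (4 + 5*4)*(741/419) = (4 + 20)*(741/419) = 24*(741/419) = 17784/419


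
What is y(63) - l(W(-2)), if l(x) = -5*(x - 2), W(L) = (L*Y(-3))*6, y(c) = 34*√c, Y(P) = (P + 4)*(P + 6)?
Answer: -190 + 102*√7 ≈ 79.867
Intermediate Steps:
Y(P) = (4 + P)*(6 + P)
W(L) = 18*L (W(L) = (L*(24 + (-3)² + 10*(-3)))*6 = (L*(24 + 9 - 30))*6 = (L*3)*6 = (3*L)*6 = 18*L)
l(x) = 10 - 5*x (l(x) = -5*(-2 + x) = 10 - 5*x)
y(63) - l(W(-2)) = 34*√63 - (10 - 90*(-2)) = 34*(3*√7) - (10 - 5*(-36)) = 102*√7 - (10 + 180) = 102*√7 - 1*190 = 102*√7 - 190 = -190 + 102*√7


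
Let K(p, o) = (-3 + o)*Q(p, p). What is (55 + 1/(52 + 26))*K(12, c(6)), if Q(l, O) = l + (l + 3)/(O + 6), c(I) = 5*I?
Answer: 991221/52 ≈ 19062.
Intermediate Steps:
Q(l, O) = l + (3 + l)/(6 + O)
K(p, o) = (-3 + o)*(3 + p² + 7*p)/(6 + p) (K(p, o) = (-3 + o)*((3 + 7*p + p*p)/(6 + p)) = (-3 + o)*((3 + 7*p + p²)/(6 + p)) = (-3 + o)*((3 + p² + 7*p)/(6 + p)) = (-3 + o)*(3 + p² + 7*p)/(6 + p))
(55 + 1/(52 + 26))*K(12, c(6)) = (55 + 1/(52 + 26))*((-3 + 5*6)*(3 + 12² + 7*12)/(6 + 12)) = (55 + 1/78)*((-3 + 30)*(3 + 144 + 84)/18) = (55 + 1/78)*((1/18)*27*231) = (4291/78)*(693/2) = 991221/52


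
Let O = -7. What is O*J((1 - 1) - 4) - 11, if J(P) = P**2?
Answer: -123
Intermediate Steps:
O*J((1 - 1) - 4) - 11 = -7*((1 - 1) - 4)**2 - 11 = -7*(0 - 4)**2 - 11 = -7*(-4)**2 - 11 = -7*16 - 11 = -112 - 11 = -123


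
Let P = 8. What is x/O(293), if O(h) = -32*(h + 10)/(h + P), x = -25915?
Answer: 7800415/9696 ≈ 804.50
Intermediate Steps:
O(h) = -32*(10 + h)/(8 + h) (O(h) = -32*(h + 10)/(h + 8) = -32*(10 + h)/(8 + h))
x/O(293) = -25915*(8 + 293)/(32*(-10 - 1*293)) = -25915*301/(32*(-10 - 293)) = -25915/(32*(1/301)*(-303)) = -25915/(-9696/301) = -25915*(-301/9696) = 7800415/9696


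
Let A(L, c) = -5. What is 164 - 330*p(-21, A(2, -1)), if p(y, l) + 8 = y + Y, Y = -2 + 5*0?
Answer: 10394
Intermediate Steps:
Y = -2 (Y = -2 + 0 = -2)
p(y, l) = -10 + y (p(y, l) = -8 + (y - 2) = -8 + (-2 + y) = -10 + y)
164 - 330*p(-21, A(2, -1)) = 164 - 330*(-10 - 21) = 164 - 330*(-31) = 164 + 10230 = 10394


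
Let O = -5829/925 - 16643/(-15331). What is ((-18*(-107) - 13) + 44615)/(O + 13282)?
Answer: 329910855200/94140198363 ≈ 3.5045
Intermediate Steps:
O = -73969624/14181175 (O = -5829*1/925 - 16643*(-1/15331) = -5829/925 + 16643/15331 = -73969624/14181175 ≈ -5.2160)
((-18*(-107) - 13) + 44615)/(O + 13282) = ((-18*(-107) - 13) + 44615)/(-73969624/14181175 + 13282) = ((1926 - 13) + 44615)/(188280396726/14181175) = (1913 + 44615)*(14181175/188280396726) = 46528*(14181175/188280396726) = 329910855200/94140198363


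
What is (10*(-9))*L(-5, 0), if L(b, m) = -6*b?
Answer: -2700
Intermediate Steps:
(10*(-9))*L(-5, 0) = (10*(-9))*(-6*(-5)) = -90*30 = -2700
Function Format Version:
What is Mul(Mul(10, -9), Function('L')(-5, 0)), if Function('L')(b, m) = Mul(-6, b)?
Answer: -2700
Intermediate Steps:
Mul(Mul(10, -9), Function('L')(-5, 0)) = Mul(Mul(10, -9), Mul(-6, -5)) = Mul(-90, 30) = -2700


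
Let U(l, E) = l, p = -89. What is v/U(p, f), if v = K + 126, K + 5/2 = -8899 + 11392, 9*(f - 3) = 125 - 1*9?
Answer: -5233/178 ≈ -29.399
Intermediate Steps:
f = 143/9 (f = 3 + (125 - 1*9)/9 = 3 + (125 - 9)/9 = 3 + (⅑)*116 = 3 + 116/9 = 143/9 ≈ 15.889)
K = 4981/2 (K = -5/2 + (-8899 + 11392) = -5/2 + 2493 = 4981/2 ≈ 2490.5)
v = 5233/2 (v = 4981/2 + 126 = 5233/2 ≈ 2616.5)
v/U(p, f) = (5233/2)/(-89) = (5233/2)*(-1/89) = -5233/178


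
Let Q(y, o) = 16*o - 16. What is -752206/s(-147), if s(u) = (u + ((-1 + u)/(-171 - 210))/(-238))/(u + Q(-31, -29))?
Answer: -21383375931918/6664907 ≈ -3.2084e+6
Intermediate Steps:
Q(y, o) = -16 + 16*o
s(u) = (-1/90678 + 90679*u/90678)/(-480 + u) (s(u) = (u + ((-1 + u)/(-171 - 210))/(-238))/(u + (-16 + 16*(-29))) = (u + ((-1 + u)/(-381))*(-1/238))/(u + (-16 - 464)) = (u + ((-1 + u)*(-1/381))*(-1/238))/(u - 480) = (u + (1/381 - u/381)*(-1/238))/(-480 + u) = (u + (-1/90678 + u/90678))/(-480 + u) = (-1/90678 + 90679*u/90678)/(-480 + u))
-752206/s(-147) = -752206*90678*(-480 - 147)/(-1 + 90679*(-147)) = -752206*(-56855106/(-1 - 13329813)) = -752206/((1/90678)*(-1/627)*(-13329814)) = -752206/6664907/28427553 = -752206*28427553/6664907 = -21383375931918/6664907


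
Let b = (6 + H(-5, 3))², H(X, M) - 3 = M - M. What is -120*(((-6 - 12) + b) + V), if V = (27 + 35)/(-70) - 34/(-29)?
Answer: -1541664/203 ≈ -7594.4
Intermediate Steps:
H(X, M) = 3 (H(X, M) = 3 + (M - M) = 3 + 0 = 3)
V = 291/1015 (V = 62*(-1/70) - 34*(-1/29) = -31/35 + 34/29 = 291/1015 ≈ 0.28670)
b = 81 (b = (6 + 3)² = 9² = 81)
-120*(((-6 - 12) + b) + V) = -120*(((-6 - 12) + 81) + 291/1015) = -120*((-18 + 81) + 291/1015) = -120*(63 + 291/1015) = -120*64236/1015 = -1541664/203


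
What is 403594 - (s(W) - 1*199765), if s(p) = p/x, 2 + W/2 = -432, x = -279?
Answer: 5430203/9 ≈ 6.0336e+5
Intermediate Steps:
W = -868 (W = -4 + 2*(-432) = -4 - 864 = -868)
s(p) = -p/279 (s(p) = p/(-279) = p*(-1/279) = -p/279)
403594 - (s(W) - 1*199765) = 403594 - (-1/279*(-868) - 1*199765) = 403594 - (28/9 - 199765) = 403594 - 1*(-1797857/9) = 403594 + 1797857/9 = 5430203/9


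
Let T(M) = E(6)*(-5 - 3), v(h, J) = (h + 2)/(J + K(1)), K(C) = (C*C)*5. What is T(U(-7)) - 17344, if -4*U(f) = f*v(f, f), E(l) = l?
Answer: -17392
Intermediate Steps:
K(C) = 5*C**2 (K(C) = C**2*5 = 5*C**2)
v(h, J) = (2 + h)/(5 + J) (v(h, J) = (h + 2)/(J + 5*1**2) = (2 + h)/(J + 5*1) = (2 + h)/(J + 5) = (2 + h)/(5 + J))
U(f) = -f*(2 + f)/(4*(5 + f)) (U(f) = -f*(2 + f)/(5 + f)/4 = -f*(2 + f)/(4*(5 + f)))
T(M) = -48 (T(M) = 6*(-5 - 3) = 6*(-8) = -48)
T(U(-7)) - 17344 = -48 - 17344 = -17392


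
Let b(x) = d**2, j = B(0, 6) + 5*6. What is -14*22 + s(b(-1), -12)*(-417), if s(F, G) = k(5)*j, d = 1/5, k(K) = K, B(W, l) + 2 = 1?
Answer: -60773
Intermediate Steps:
B(W, l) = -1 (B(W, l) = -2 + 1 = -1)
d = 1/5 ≈ 0.20000
j = 29 (j = -1 + 5*6 = -1 + 30 = 29)
b(x) = 1/25 (b(x) = (1/5)**2 = 1/25)
s(F, G) = 145 (s(F, G) = 5*29 = 145)
-14*22 + s(b(-1), -12)*(-417) = -14*22 + 145*(-417) = -308 - 60465 = -60773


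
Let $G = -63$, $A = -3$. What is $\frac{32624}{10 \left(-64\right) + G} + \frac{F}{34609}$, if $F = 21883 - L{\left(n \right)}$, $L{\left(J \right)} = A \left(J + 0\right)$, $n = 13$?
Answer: $- \frac{1113672850}{24330127} \approx -45.773$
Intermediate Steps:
$L{\left(J \right)} = - 3 J$ ($L{\left(J \right)} = - 3 \left(J + 0\right) = - 3 J$)
$F = 21922$ ($F = 21883 - \left(-3\right) 13 = 21883 - -39 = 21883 + 39 = 21922$)
$\frac{32624}{10 \left(-64\right) + G} + \frac{F}{34609} = \frac{32624}{10 \left(-64\right) - 63} + \frac{21922}{34609} = \frac{32624}{-640 - 63} + 21922 \cdot \frac{1}{34609} = \frac{32624}{-703} + \frac{21922}{34609} = 32624 \left(- \frac{1}{703}\right) + \frac{21922}{34609} = - \frac{32624}{703} + \frac{21922}{34609} = - \frac{1113672850}{24330127}$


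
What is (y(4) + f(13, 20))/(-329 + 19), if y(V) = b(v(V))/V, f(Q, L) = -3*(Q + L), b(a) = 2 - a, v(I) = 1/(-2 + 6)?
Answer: 1577/4960 ≈ 0.31794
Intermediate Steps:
v(I) = 1/4
f(Q, L) = -3*L - 3*Q (f(Q, L) = -3*(L + Q) = -3*L - 3*Q)
y(V) = 7/(4*V) (y(V) = (2 - 1*1/4)/V = (2 - 1/4)/V = 7/(4*V))
(y(4) + f(13, 20))/(-329 + 19) = ((7/4)/4 + (-3*20 - 3*13))/(-329 + 19) = ((7/4)*(1/4) + (-60 - 39))/(-310) = (7/16 - 99)*(-1/310) = -1577/16*(-1/310) = 1577/4960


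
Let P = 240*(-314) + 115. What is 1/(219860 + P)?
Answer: 1/144615 ≈ 6.9149e-6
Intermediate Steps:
P = -75245 (P = -75360 + 115 = -75245)
1/(219860 + P) = 1/(219860 - 75245) = 1/144615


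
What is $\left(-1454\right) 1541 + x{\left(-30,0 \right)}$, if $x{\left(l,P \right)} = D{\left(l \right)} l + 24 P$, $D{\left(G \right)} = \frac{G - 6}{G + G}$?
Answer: $-2240632$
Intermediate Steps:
$D{\left(G \right)} = \frac{-6 + G}{2 G}$
$x{\left(l,P \right)} = -3 + \frac{l}{2} + 24 P$ ($x{\left(l,P \right)} = \frac{-6 + l}{2 l} l + 24 P = \left(-3 + \frac{l}{2}\right) + 24 P = -3 + \frac{l}{2} + 24 P$)
$\left(-1454\right) 1541 + x{\left(-30,0 \right)} = \left(-1454\right) 1541 + \left(-3 + \frac{1}{2} \left(-30\right) + 24 \cdot 0\right) = -2240614 - 18 = -2240632$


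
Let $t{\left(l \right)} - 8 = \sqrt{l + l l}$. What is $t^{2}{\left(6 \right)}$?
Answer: $\left(8 + \sqrt{42}\right)^{2} \approx 209.69$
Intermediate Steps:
$t{\left(l \right)} = 8 + \sqrt{l + l^{2}}$ ($t{\left(l \right)} = 8 + \sqrt{l + l l} = 8 + \sqrt{l + l^{2}}$)
$t^{2}{\left(6 \right)} = \left(8 + \sqrt{6 \left(1 + 6\right)}\right)^{2} = \left(8 + \sqrt{6 \cdot 7}\right)^{2} = \left(8 + \sqrt{42}\right)^{2}$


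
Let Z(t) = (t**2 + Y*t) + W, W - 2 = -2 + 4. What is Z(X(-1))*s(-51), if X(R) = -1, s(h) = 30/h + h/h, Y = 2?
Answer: 21/17 ≈ 1.2353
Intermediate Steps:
s(h) = 1 + 30/h (s(h) = 30/h + 1 = 1 + 30/h)
W = 4 (W = 2 + (-2 + 4) = 2 + 2 = 4)
Z(t) = 4 + t**2 + 2*t (Z(t) = (t**2 + 2*t) + 4 = 4 + t**2 + 2*t)
Z(X(-1))*s(-51) = (4 + (-1)**2 + 2*(-1))*((30 - 51)/(-51)) = (4 + 1 - 2)*(-1/51*(-21)) = 3*(7/17) = 21/17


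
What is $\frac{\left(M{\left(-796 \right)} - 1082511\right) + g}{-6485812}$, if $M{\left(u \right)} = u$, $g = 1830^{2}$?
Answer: $- \frac{2265593}{6485812} \approx -0.34932$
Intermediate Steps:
$g = 3348900$
$\frac{\left(M{\left(-796 \right)} - 1082511\right) + g}{-6485812} = \frac{\left(-796 - 1082511\right) + 3348900}{-6485812} = \left(-1083307 + 3348900\right) \left(- \frac{1}{6485812}\right) = 2265593 \left(- \frac{1}{6485812}\right) = - \frac{2265593}{6485812}$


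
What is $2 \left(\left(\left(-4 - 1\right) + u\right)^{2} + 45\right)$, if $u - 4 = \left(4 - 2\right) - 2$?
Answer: $92$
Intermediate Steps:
$u = 4$ ($u = 4 + \left(\left(4 - 2\right) - 2\right) = 4 + \left(2 - 2\right) = 4 + 0 = 4$)
$2 \left(\left(\left(-4 - 1\right) + u\right)^{2} + 45\right) = 2 \left(\left(\left(-4 - 1\right) + 4\right)^{2} + 45\right) = 2 \left(\left(-5 + 4\right)^{2} + 45\right) = 2 \left(\left(-1\right)^{2} + 45\right) = 2 \left(1 + 45\right) = 2 \cdot 46 = 92$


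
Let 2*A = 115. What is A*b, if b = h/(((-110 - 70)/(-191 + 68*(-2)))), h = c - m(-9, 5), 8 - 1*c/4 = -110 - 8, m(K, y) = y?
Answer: 1250993/24 ≈ 52125.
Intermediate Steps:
A = 115/2 (A = (1/2)*115 = 115/2 ≈ 57.500)
c = 504 (c = 32 - 4*(-110 - 8) = 32 - 4*(-118) = 32 + 472 = 504)
h = 499 (h = 504 - 1*5 = 504 - 5 = 499)
b = 54391/60 (b = 499/(((-110 - 70)/(-191 + 68*(-2)))) = 499/((-180/(-191 - 136))) = 499/((-180/(-327))) = 499/((-180*(-1/327))) = 499/(60/109) = 499*(109/60) = 54391/60 ≈ 906.52)
A*b = (115/2)*(54391/60) = 1250993/24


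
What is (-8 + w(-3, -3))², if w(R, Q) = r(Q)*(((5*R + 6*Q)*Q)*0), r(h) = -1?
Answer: 64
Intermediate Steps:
w(R, Q) = 0 (w(R, Q) = -(5*R + 6*Q)*Q*0 = -Q*(5*R + 6*Q)*0 = -1*0 = 0)
(-8 + w(-3, -3))² = (-8 + 0)² = (-8)² = 64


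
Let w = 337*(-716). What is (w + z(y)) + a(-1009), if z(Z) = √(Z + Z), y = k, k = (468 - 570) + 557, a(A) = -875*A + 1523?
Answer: 643106 + √910 ≈ 6.4314e+5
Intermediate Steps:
a(A) = 1523 - 875*A
k = 455 (k = -102 + 557 = 455)
y = 455
z(Z) = √2*√Z (z(Z) = √(2*Z) = √2*√Z)
w = -241292
(w + z(y)) + a(-1009) = (-241292 + √2*√455) + (1523 - 875*(-1009)) = (-241292 + √910) + (1523 + 882875) = (-241292 + √910) + 884398 = 643106 + √910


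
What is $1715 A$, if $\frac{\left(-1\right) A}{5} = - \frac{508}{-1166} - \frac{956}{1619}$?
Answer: $\frac{1252996150}{943877} \approx 1327.5$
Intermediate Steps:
$A = \frac{730610}{943877}$ ($A = - 5 \left(- \frac{508}{-1166} - \frac{956}{1619}\right) = - 5 \left(\left(-508\right) \left(- \frac{1}{1166}\right) - \frac{956}{1619}\right) = - 5 \left(\frac{254}{583} - \frac{956}{1619}\right) = \left(-5\right) \left(- \frac{146122}{943877}\right) = \frac{730610}{943877} \approx 0.77405$)
$1715 A = 1715 \cdot \frac{730610}{943877} = \frac{1252996150}{943877}$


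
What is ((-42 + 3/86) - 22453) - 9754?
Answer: -2773411/86 ≈ -32249.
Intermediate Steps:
((-42 + 3/86) - 22453) - 9754 = (-3609/86 - 22453) - 9754 = -1934567/86 - 9754 = -2773411/86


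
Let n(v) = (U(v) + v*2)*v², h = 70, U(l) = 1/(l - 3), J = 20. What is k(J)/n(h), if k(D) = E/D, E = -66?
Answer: -737/153223000 ≈ -4.8100e-6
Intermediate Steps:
U(l) = 1/(-3 + l)
k(D) = -66/D
n(v) = v²*(1/(-3 + v) + 2*v) (n(v) = (1/(-3 + v) + v*2)*v² = (1/(-3 + v) + 2*v)*v² = v²*(1/(-3 + v) + 2*v))
k(J)/n(h) = (-66/20)/((70²*(1 + 2*70*(-3 + 70))/(-3 + 70))) = (-66*1/20)/((4900*(1 + 2*70*67)/67)) = -33*67/(4900*(1 + 9380))/10 = -33/(10*(4900*(1/67)*9381)) = -33/(10*45966900/67) = -33/10*67/45966900 = -737/153223000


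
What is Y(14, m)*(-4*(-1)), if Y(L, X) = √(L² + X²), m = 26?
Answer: 8*√218 ≈ 118.12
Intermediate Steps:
Y(14, m)*(-4*(-1)) = √(14² + 26²)*(-4*(-1)) = √(196 + 676)*4 = √872*4 = (2*√218)*4 = 8*√218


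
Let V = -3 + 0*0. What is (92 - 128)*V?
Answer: 108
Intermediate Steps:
V = -3 (V = -3 + 0 = -3)
(92 - 128)*V = (92 - 128)*(-3) = -36*(-3) = 108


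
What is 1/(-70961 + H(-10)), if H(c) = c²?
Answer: -1/70861 ≈ -1.4112e-5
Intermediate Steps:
1/(-70961 + H(-10)) = 1/(-70961 + (-10)²) = 1/(-70961 + 100) = 1/(-70861) = -1/70861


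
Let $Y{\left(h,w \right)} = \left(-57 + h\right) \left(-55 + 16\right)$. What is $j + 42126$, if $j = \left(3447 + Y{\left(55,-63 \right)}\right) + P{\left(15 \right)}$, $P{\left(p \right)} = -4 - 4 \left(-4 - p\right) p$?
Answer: $46787$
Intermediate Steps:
$P{\left(p \right)} = -4 - 4 p \left(-4 - p\right)$
$Y{\left(h,w \right)} = 2223 - 39 h$ ($Y{\left(h,w \right)} = \left(-57 + h\right) \left(-39\right) = 2223 - 39 h$)
$j = 4661$ ($j = \left(3447 + \left(2223 - 2145\right)\right) + \left(-4 + 4 \cdot 15^{2} + 16 \cdot 15\right) = \left(3447 + \left(2223 - 2145\right)\right) + \left(-4 + 4 \cdot 225 + 240\right) = \left(3447 + 78\right) + \left(-4 + 900 + 240\right) = 3525 + 1136 = 4661$)
$j + 42126 = 4661 + 42126 = 46787$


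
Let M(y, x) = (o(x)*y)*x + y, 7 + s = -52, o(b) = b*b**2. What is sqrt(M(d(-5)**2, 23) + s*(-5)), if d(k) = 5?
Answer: sqrt(6996345) ≈ 2645.1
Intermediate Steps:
o(b) = b**3
s = -59 (s = -7 - 52 = -59)
M(y, x) = y + y*x**4 (M(y, x) = (x**3*y)*x + y = (y*x**3)*x + y = y*x**4 + y = y + y*x**4)
sqrt(M(d(-5)**2, 23) + s*(-5)) = sqrt(5**2*(1 + 23**4) - 59*(-5)) = sqrt(25*(1 + 279841) + 295) = sqrt(25*279842 + 295) = sqrt(6996050 + 295) = sqrt(6996345)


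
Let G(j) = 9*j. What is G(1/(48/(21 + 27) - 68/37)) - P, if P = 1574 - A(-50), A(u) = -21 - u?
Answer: -48228/31 ≈ -1555.7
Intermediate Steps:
P = 1545 (P = 1574 - (-21 - 1*(-50)) = 1574 - (-21 + 50) = 1574 - 1*29 = 1574 - 29 = 1545)
G(1/(48/(21 + 27) - 68/37)) - P = 9/(48/(21 + 27) - 68/37) - 1*1545 = 9/(48/48 - 68*1/37) - 1545 = 9/(48*(1/48) - 68/37) - 1545 = 9/(1 - 68/37) - 1545 = 9/(-31/37) - 1545 = 9*(-37/31) - 1545 = -333/31 - 1545 = -48228/31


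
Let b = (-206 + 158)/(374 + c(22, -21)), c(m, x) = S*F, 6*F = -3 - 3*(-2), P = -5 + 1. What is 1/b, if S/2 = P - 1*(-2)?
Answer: -31/4 ≈ -7.7500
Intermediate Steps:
P = -4
S = -4 (S = 2*(-4 - 1*(-2)) = 2*(-4 + 2) = 2*(-2) = -4)
F = ½ (F = (-3 - 3*(-2))/6 = (-3 + 6)/6 = (⅙)*3 = ½ ≈ 0.50000)
c(m, x) = -2 (c(m, x) = -4*½ = -2)
b = -4/31 (b = (-206 + 158)/(374 - 2) = -48/372 = -48*1/372 = -4/31 ≈ -0.12903)
1/b = 1/(-4/31) = -31/4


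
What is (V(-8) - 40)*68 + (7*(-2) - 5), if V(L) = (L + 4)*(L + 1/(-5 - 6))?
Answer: -5921/11 ≈ -538.27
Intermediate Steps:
V(L) = (4 + L)*(-1/11 + L) (V(L) = (4 + L)*(L + 1/(-11)) = (4 + L)*(L - 1/11) = (4 + L)*(-1/11 + L))
(V(-8) - 40)*68 + (7*(-2) - 5) = ((-4/11 + (-8)² + (43/11)*(-8)) - 40)*68 + (7*(-2) - 5) = ((-4/11 + 64 - 344/11) - 40)*68 + (-14 - 5) = (356/11 - 40)*68 - 19 = -84/11*68 - 19 = -5712/11 - 19 = -5921/11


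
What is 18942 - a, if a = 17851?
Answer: 1091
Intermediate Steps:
18942 - a = 18942 - 1*17851 = 18942 - 17851 = 1091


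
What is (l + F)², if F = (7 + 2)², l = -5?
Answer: 5776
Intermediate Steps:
F = 81 (F = 9² = 81)
(l + F)² = (-5 + 81)² = 76² = 5776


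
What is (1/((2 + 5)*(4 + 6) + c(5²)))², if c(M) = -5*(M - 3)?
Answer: 1/1600 ≈ 0.00062500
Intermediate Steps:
c(M) = 15 - 5*M (c(M) = -5*(-3 + M) = 15 - 5*M)
(1/((2 + 5)*(4 + 6) + c(5²)))² = (1/((2 + 5)*(4 + 6) + (15 - 5*5²)))² = (1/(7*10 + (15 - 5*25)))² = (1/(70 + (15 - 125)))² = (1/(70 - 110))² = (1/(-40))² = (-1/40)² = 1/1600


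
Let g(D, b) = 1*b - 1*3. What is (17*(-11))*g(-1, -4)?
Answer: 1309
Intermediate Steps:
g(D, b) = -3 + b (g(D, b) = b - 3 = -3 + b)
(17*(-11))*g(-1, -4) = (17*(-11))*(-3 - 4) = -187*(-7) = 1309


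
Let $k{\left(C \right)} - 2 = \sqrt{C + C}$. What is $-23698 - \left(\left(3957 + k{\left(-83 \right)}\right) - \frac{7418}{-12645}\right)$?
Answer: $- \frac{349730183}{12645} - i \sqrt{166} \approx -27658.0 - 12.884 i$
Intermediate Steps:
$k{\left(C \right)} = 2 + \sqrt{2} \sqrt{C}$ ($k{\left(C \right)} = 2 + \sqrt{C + C} = 2 + \sqrt{2 C} = 2 + \sqrt{2} \sqrt{C}$)
$-23698 - \left(\left(3957 + k{\left(-83 \right)}\right) - \frac{7418}{-12645}\right) = -23698 - \left(\left(3957 + \left(2 + \sqrt{2} \sqrt{-83}\right)\right) - \frac{7418}{-12645}\right) = -23698 - \left(\left(3957 + \left(2 + \sqrt{2} i \sqrt{83}\right)\right) - - \frac{7418}{12645}\right) = -23698 - \left(\left(3957 + \left(2 + i \sqrt{166}\right)\right) + \frac{7418}{12645}\right) = -23698 - \left(\left(3959 + i \sqrt{166}\right) + \frac{7418}{12645}\right) = -23698 - \left(\frac{50068973}{12645} + i \sqrt{166}\right) = - \frac{349730183}{12645} - i \sqrt{166}$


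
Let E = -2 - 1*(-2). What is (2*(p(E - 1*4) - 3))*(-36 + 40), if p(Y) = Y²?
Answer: 104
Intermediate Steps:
E = 0 (E = -2 + 2 = 0)
(2*(p(E - 1*4) - 3))*(-36 + 40) = (2*((0 - 1*4)² - 3))*(-36 + 40) = (2*((0 - 4)² - 3))*4 = (2*((-4)² - 3))*4 = (2*(16 - 3))*4 = (2*13)*4 = 26*4 = 104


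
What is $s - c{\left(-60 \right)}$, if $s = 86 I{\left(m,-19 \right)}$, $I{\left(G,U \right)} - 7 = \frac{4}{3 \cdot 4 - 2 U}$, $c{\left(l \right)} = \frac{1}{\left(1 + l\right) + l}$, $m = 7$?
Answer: $\frac{1811443}{2975} \approx 608.89$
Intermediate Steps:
$c{\left(l \right)} = \frac{1}{1 + 2 l}$
$I{\left(G,U \right)} = 7 + \frac{4}{12 - 2 U}$ ($I{\left(G,U \right)} = 7 + \frac{4}{3 \cdot 4 - 2 U} = 7 + \frac{4}{12 - 2 U}$)
$s = \frac{15222}{25}$ ($s = 86 \frac{-44 + 7 \left(-19\right)}{-6 - 19} = 86 \frac{-44 - 133}{-25} = 86 \left(\left(- \frac{1}{25}\right) \left(-177\right)\right) = 86 \cdot \frac{177}{25} = \frac{15222}{25} \approx 608.88$)
$s - c{\left(-60 \right)} = \frac{15222}{25} - \frac{1}{1 + 2 \left(-60\right)} = \frac{15222}{25} - \frac{1}{1 - 120} = \frac{15222}{25} - \frac{1}{-119} = \frac{15222}{25} - - \frac{1}{119} = \frac{15222}{25} + \frac{1}{119} = \frac{1811443}{2975}$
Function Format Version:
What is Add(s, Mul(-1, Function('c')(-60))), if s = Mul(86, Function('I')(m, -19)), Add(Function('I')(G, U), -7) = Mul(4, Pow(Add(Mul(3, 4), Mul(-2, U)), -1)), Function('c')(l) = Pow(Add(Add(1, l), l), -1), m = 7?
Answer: Rational(1811443, 2975) ≈ 608.89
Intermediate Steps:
Function('c')(l) = Pow(Add(1, Mul(2, l)), -1)
Function('I')(G, U) = Add(7, Mul(4, Pow(Add(12, Mul(-2, U)), -1))) (Function('I')(G, U) = Add(7, Mul(4, Pow(Add(Mul(3, 4), Mul(-2, U)), -1))) = Add(7, Mul(4, Pow(Add(12, Mul(-2, U)), -1))))
s = Rational(15222, 25) (s = Mul(86, Mul(Pow(Add(-6, -19), -1), Add(-44, Mul(7, -19)))) = Mul(86, Mul(Pow(-25, -1), Add(-44, -133))) = Mul(86, Mul(Rational(-1, 25), -177)) = Mul(86, Rational(177, 25)) = Rational(15222, 25) ≈ 608.88)
Add(s, Mul(-1, Function('c')(-60))) = Add(Rational(15222, 25), Mul(-1, Pow(Add(1, Mul(2, -60)), -1))) = Add(Rational(15222, 25), Mul(-1, Pow(Add(1, -120), -1))) = Add(Rational(15222, 25), Mul(-1, Pow(-119, -1))) = Add(Rational(15222, 25), Mul(-1, Rational(-1, 119))) = Add(Rational(15222, 25), Rational(1, 119)) = Rational(1811443, 2975)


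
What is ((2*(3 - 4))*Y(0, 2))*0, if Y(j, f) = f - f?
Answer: 0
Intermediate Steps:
Y(j, f) = 0
((2*(3 - 4))*Y(0, 2))*0 = ((2*(3 - 4))*0)*0 = ((2*(-1))*0)*0 = -2*0*0 = 0*0 = 0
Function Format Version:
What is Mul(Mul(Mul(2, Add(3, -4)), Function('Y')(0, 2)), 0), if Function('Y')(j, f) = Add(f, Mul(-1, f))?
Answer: 0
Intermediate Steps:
Function('Y')(j, f) = 0
Mul(Mul(Mul(2, Add(3, -4)), Function('Y')(0, 2)), 0) = Mul(Mul(Mul(2, Add(3, -4)), 0), 0) = Mul(Mul(Mul(2, -1), 0), 0) = Mul(Mul(-2, 0), 0) = Mul(0, 0) = 0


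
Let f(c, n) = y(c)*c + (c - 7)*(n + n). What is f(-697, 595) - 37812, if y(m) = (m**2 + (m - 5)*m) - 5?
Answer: -680518878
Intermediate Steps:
y(m) = -5 + m**2 + m*(-5 + m) (y(m) = (m**2 + (-5 + m)*m) - 5 = (m**2 + m*(-5 + m)) - 5 = -5 + m**2 + m*(-5 + m))
f(c, n) = c*(-5 - 5*c + 2*c**2) + 2*n*(-7 + c) (f(c, n) = (-5 - 5*c + 2*c**2)*c + (c - 7)*(n + n) = c*(-5 - 5*c + 2*c**2) + (-7 + c)*(2*n) = c*(-5 - 5*c + 2*c**2) + 2*n*(-7 + c))
f(-697, 595) - 37812 = (-14*595 - 1*(-697)*(5 - 2*(-697)**2 + 5*(-697)) + 2*(-697)*595) - 37812 = (-8330 - 1*(-697)*(5 - 2*485809 - 3485) - 829430) - 37812 = (-8330 - 1*(-697)*(5 - 971618 - 3485) - 829430) - 37812 = (-8330 - 1*(-697)*(-975098) - 829430) - 37812 = (-8330 - 679643306 - 829430) - 37812 = -680481066 - 37812 = -680518878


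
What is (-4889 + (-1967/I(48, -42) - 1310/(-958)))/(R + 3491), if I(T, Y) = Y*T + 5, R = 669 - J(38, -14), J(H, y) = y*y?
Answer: -4707162743/3818398316 ≈ -1.2328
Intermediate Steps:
J(H, y) = y²
R = 473 (R = 669 - 1*(-14)² = 669 - 1*196 = 669 - 196 = 473)
I(T, Y) = 5 + T*Y (I(T, Y) = T*Y + 5 = 5 + T*Y)
(-4889 + (-1967/I(48, -42) - 1310/(-958)))/(R + 3491) = (-4889 + (-1967/(5 + 48*(-42)) - 1310/(-958)))/(473 + 3491) = (-4889 + (-1967/(5 - 2016) - 1310*(-1/958)))/3964 = (-4889 + (-1967/(-2011) + 655/479))*(1/3964) = (-4889 + (-1967*(-1/2011) + 655/479))*(1/3964) = (-4889 + (1967/2011 + 655/479))*(1/3964) = (-4889 + 2259398/963269)*(1/3964) = -4707162743/963269*1/3964 = -4707162743/3818398316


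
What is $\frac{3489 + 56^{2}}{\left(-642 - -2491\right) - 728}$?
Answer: $\frac{6625}{1121} \approx 5.9099$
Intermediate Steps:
$\frac{3489 + 56^{2}}{\left(-642 - -2491\right) - 728} = \frac{3489 + 3136}{\left(-642 + 2491\right) - 728} = \frac{6625}{1849 - 728} = \frac{6625}{1121}$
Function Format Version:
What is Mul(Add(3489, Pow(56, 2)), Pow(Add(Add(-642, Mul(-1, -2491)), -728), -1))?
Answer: Rational(6625, 1121) ≈ 5.9099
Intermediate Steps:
Mul(Add(3489, Pow(56, 2)), Pow(Add(Add(-642, Mul(-1, -2491)), -728), -1)) = Mul(Add(3489, 3136), Pow(Add(Add(-642, 2491), -728), -1)) = Mul(6625, Pow(Add(1849, -728), -1)) = Mul(6625, Pow(1121, -1)) = Mul(6625, Rational(1, 1121)) = Rational(6625, 1121)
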